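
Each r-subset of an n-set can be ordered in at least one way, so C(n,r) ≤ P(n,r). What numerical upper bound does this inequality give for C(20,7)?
P(20,7) = 20·19·18·17·16·15·14 = 390,700,800, so C(20,7) ≤ 390,700,800. (The bound is loose by a factor of 7! = 5,040: C(20,7) = 390,700,800/5,040 = 77,520.)

Answer: 390,700,800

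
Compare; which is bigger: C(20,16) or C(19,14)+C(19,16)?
C(19,14)+C(19,16)

Solution: C(20,16)=4,845; C(19,14)+C(19,16)=11,628+969=12,597.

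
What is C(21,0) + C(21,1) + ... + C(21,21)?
2,097,152

Sum of binomial coefficients = 2^21 = 2,097,152.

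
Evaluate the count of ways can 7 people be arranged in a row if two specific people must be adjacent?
1,440

Explanation: Treat pair as unit: (7-1)! arrangements × 2 internal orders = 1,440.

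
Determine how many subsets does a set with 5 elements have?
32

Reasoning: Each element can be included or excluded: 2^5 = 32.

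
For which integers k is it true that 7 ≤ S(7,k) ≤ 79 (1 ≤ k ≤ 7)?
2, 6

Explanation: S(7,1)=1; S(7,2)=63; S(7,3)=301; S(7,4)=350; S(7,5)=140; S(7,6)=21; S(7,7)=1. So valid k = 2, 6.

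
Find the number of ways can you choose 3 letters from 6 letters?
20

C(6,3) = 6! / (3! × (6-3)!)
         = 6! / (3! × 3!)
         = 20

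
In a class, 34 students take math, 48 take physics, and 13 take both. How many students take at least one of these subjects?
69

|A∪B| = |A|+|B|-|A∩B| = 34+48-13 = 69.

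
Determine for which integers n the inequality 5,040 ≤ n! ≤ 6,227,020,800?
7, 8, 9, 10, 11, 12, 13

Reasoning: n! is strictly increasing; 7! = 5,040 and 13! = 6,227,020,800, so valid n = 7, 8, 9, 10, 11, 12, 13.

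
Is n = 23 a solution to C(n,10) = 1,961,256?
No

Solution: C(23,10) = 23·22·21·20·19·18·17·16·15·14/10! = 4,151,586,700,800/3,628,800 = 1,144,066, which does not equal 1,961,256.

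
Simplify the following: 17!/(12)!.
742,560

This equals 17×16×...×13 = 742,560.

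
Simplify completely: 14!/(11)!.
This equals 14×13×12 = 2,184.

Answer: 2,184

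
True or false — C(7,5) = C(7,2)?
True

Explanation: Symmetry C(n,k) = C(n,n-k): C(7,5) = 21 and C(7,2) = 21. Both sides agree, so the statement holds.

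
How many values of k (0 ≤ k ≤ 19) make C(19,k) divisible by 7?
2

Checking C(19,k) mod 7 for k = 0..19: divisible at k = 6, 13. That's 2 values.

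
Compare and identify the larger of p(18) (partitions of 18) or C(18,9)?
C(18,9)

Reasoning: Pentagonal recurrence p(n) = p(n−1) + p(n−2) − p(n−5) − p(n−7) + …: p(18) = p(17) + p(16) − p(13) − p(11) + p(6) + p(3) = 297 + 231 − 101 − 56 + 11 + 3 = 385; C(18,9) = 48,620.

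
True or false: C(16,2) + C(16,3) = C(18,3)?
Pascal's identity gives C(17,3) = 680, whereas C(18,3) = 816.
Final answer: False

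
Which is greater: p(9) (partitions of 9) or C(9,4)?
C(9,4)

Explanation: Pentagonal recurrence p(n) = p(n−1) + p(n−2) − p(n−5) − p(n−7) + …: p(9) = p(8) + p(7) − p(4) − p(2) = 22 + 15 − 5 − 2 = 30; C(9,4) = 126.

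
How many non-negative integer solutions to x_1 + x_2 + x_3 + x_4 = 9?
C(9+4-1, 4-1) = 220.

Answer: 220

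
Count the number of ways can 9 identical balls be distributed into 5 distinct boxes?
C(9+5-1, 5-1) = C(13, 4) = 715.
Final answer: 715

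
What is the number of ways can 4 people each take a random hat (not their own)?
Using D(n) = (n-1)[D(n-1) + D(n-2)]:
D(4) = (4-1) × [D(3) + D(2)]
      = 3 × [2 + 1]
      = 3 × 3
      = 9
Final answer: 9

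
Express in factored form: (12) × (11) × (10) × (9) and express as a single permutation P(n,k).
P(12,4) = 12!/(8)!
Product of 4 consecutive descending integers starting at 12: P(12,4) = 12!/8! = 11,880.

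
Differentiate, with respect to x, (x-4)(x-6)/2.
(2x - 10)/2

Reasoning: d/dx[(x-4)(x-6)] = (x-6) + (x-4) = 2x - 10. Dividing by 2 gives (2x - 10)/2.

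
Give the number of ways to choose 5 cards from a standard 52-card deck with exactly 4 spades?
27,885

Solution: 13 spades and 39 non-spades: C(13,4) × C(39,1) = 715 × 39 = 27,885.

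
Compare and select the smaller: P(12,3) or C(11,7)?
C(11,7)

Solution: P(12,3)=1,320, C(11,7)=330.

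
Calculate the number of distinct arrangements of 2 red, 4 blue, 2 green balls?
420

Reasoning: Multinomial: 8!/(2! × 4! × 2!) = 420.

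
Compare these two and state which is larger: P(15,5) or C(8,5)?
P(15,5)

Reasoning: P(15,5)=360,360, C(8,5)=56.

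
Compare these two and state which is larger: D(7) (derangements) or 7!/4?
D(7)
D(7) = (7-1)·[D(6) + D(5)] = 6·[265 + 44] = 1,854; 7!/4 = 5,040/4 = 1,260.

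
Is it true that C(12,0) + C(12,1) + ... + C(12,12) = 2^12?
Binomial theorem with x = y = 1: Σ C(12,i) = (1+1)^12 = 2^12 = 4,096. The statement holds.

Answer: True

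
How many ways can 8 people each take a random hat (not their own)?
14,833
Using D(n) = (n-1)[D(n-1) + D(n-2)]:
D(8) = (8-1) × [D(7) + D(6)]
      = 7 × [1854 + 265]
      = 7 × 2119
      = 14,833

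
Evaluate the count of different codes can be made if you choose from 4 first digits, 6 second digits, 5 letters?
120

Solution: By the multiplication principle: 4 × 6 × 5 = 120.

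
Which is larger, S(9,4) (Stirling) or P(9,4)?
S(9,4) = 4·S(8,4) + S(8,3) = 4·1,701 + 966 = 7,770; P(9,4) = 3,024.
Final answer: S(9,4)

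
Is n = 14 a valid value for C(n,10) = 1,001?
C(14,10) = 14·13·12·11·10·9·8·7·6·5/10! = 3,632,428,800/3,628,800 = 1,001, which equals 1,001.

Answer: Yes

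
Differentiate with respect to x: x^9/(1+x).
(9x^8(1+x) - x^9)/(1+x)²

Quotient rule: [9x^{8}(1+x) - x^9]/(1+x)².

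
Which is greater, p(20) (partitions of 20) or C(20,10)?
Pentagonal recurrence p(n) = p(n−1) + p(n−2) − p(n−5) − p(n−7) + …: p(20) = p(19) + p(18) − p(15) − p(13) + p(8) + p(5) = 490 + 385 − 176 − 101 + 22 + 7 = 627; C(20,10) = 184,756.

Answer: C(20,10)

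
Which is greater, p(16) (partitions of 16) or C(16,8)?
C(16,8)

Reasoning: Pentagonal recurrence p(n) = p(n−1) + p(n−2) − p(n−5) − p(n−7) + …: p(16) = p(15) + p(14) − p(11) − p(9) + p(4) + p(1) = 176 + 135 − 56 − 30 + 5 + 1 = 231; C(16,8) = 12,870.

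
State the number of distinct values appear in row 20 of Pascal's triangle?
11

Reasoning: Row 20 has entries C(20,0)..C(20,20); by symmetry C(20,k)=C(20,20-k), giving 11 distinct values.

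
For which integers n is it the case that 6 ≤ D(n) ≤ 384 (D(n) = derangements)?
4, 5, 6

Reasoning: Using D(n) = (n−1)[D(n−1) + D(n−2)] with D(1)=0, D(2)=1: D(3)=2; D(4)=9; D(5)=44; D(6)=265; D(7)=1,854. So valid n = 4, 5, 6.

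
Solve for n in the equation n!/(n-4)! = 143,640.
n!/(n-4)! = n×(n-1)×(n-2)×(n-3), a product of 4 consecutive integers ≈ (n−1.5)^4. 143,640^(1/4) + 1.5 ≈ 21.0; check n = 21: 21×20×19×18 = 143,640 ✓. So n = 21.
Final answer: 21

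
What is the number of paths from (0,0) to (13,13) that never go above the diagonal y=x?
742,900

Counted by the Catalan number C_13: C_13 = C(26,13)/(13+1) = 10,400,600/14 = 742,900.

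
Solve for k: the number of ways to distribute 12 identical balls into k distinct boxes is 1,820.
Stars and bars: the count is C(12+k−1, k−1), increasing in k. k=3: C(14,2) = 91, k=4: C(15,3) = 455, k=5: C(16,4) = 1,820 ✓. So k = 5.
Final answer: 5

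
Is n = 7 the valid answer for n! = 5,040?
Yes

Solution: 7! = 7·6! = 7·720 = 5,040, which equals 5,040.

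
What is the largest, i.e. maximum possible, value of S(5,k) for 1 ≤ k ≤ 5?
Row S(5,k) for k = 1..5 (via S(n,k) = k·S(n−1,k) + S(n−1,k−1)): 1, 15, 25, 10, 1. The row is unimodal; maximum at k = 3: 25.
Final answer: 25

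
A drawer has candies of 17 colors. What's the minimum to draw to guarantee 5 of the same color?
Worst case: 4 of each = 68. One more: 69.

Answer: 69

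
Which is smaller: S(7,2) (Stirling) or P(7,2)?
P(7,2)

Reasoning: S(7,2) = 2·S(6,2) + S(6,1) = 2·31 + 1 = 63; P(7,2) = 42.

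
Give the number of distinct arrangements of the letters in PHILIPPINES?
Word has 11 letters (P=3, H=1, I=3, L=1, N=1, E=1, S=1). Arrangements: 11!/Π(k!) = 1,108,800.

Answer: 1,108,800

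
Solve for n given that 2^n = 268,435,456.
28

Reasoning: 268,435,456 = 1,024 × 1,024 × 256 = 2^10 × 2^10 × 2^8 = 2^28, so n = 28.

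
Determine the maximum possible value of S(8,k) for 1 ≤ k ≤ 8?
1,701
Row S(8,k) for k = 1..8 (via S(n,k) = k·S(n−1,k) + S(n−1,k−1)): 1, 127, 966, 1,701, 1,050, 266, 28, 1. The row is unimodal; maximum at k = 4: 1,701.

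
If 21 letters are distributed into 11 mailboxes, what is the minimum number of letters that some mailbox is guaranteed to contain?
2
Pigeonhole: ⌈21/11⌉ = 2.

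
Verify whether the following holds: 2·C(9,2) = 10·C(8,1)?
False

Reasoning: Absorption identity k·C(n,k) = n·C(n-1,k-1). LHS = 2·36 = 72; RHS = 10·8 = 80.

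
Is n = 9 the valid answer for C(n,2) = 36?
Yes

C(9,2) = 9·8/2! = 72/2 = 36, which equals 36.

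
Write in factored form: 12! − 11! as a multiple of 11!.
11 × 11! = 439,084,800

Solution: 12! − 11! = 12·11! − 11! = (12 − 1)·11! = 11 × 11! = 439,084,800.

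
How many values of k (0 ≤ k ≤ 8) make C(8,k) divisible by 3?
0

Working:
Checking C(8,k) mod 3 for k = 0..8: none are divisible by 3. Count = 0.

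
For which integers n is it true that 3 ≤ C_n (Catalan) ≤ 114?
C_2=2; C_3=5; C_4=14; C_5=42; C_6=132. So valid n = 3, 4, 5.
Final answer: 3, 4, 5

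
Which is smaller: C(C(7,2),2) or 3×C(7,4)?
3×C(7,4)

C(C(7,2),2)=210, 3×C(7,4)=105.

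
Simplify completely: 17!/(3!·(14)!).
This is C(17,3) = 680.
Final answer: 680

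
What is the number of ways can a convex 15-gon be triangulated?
Using the Catalan number formula: C_n = C(2n, n) / (n+1)
C_13 = C(26, 13) / (13+1)
     = 10400600 / 14
     = 742,900

Answer: 742,900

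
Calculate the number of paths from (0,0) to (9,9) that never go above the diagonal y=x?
4,862

Solution: Counted by the Catalan number C_9: C_9 = C(18,9)/(9+1) = 48,620/10 = 4,862.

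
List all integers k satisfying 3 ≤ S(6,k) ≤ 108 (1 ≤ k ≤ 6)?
S(6,1)=1; S(6,2)=31; S(6,3)=90; S(6,4)=65; S(6,5)=15; S(6,6)=1. So valid k = 2, 3, 4, 5.
Final answer: 2, 3, 4, 5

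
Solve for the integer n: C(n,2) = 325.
26

Reasoning: C(n,2) = n(n−1)/2! is increasing in n, and n(n−1) = 2!·325 = 650 ≈ (n−0.5)^2 gives n ≈ 26.0. Check: C(24,2) = 276, C(25,2) = 300, C(26,2) = 325 ✓. So n = 26.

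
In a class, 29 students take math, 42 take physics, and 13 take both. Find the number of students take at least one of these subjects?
|A∪B| = |A|+|B|-|A∩B| = 29+42-13 = 58.

Answer: 58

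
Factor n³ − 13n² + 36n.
n(n − 4)(n − 9)

Solution: n³ − 13n² + 36n = n(n² − 13n + 36) = n(n − 4)(n − 9).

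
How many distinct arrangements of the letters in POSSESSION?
75,600

Solution: Word has 10 letters (P=1, O=2, S=4, E=1, I=1, N=1). Arrangements: 10!/Π(k!) = 75,600.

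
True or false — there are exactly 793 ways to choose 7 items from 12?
False

C(12,7) = 792 ≠ 793.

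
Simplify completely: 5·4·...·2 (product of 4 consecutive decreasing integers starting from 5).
120

Working:
This is P(5,4) = 5!/(1)! = 120.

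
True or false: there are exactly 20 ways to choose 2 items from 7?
False

Solution: C(7,2) = 21 ≠ 20.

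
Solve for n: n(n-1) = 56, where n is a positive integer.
8

n² − n − 56 = 0, so n = (1 ± √(1 + 4·56))/2 = (1 ± √225)/2 = (1 ± 15)/2, i.e. n = 8 or n = -7. Taking the positive root, n = 8 (check: 8×7 = 56).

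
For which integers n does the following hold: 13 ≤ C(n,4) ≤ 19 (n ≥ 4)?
6
C(5,4)=5; C(6,4)=15; C(7,4)=35. So valid n = 6.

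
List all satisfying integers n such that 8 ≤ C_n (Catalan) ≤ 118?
4, 5

Working:
C_3=5; C_4=14; C_5=42; C_6=132. So valid n = 4, 5.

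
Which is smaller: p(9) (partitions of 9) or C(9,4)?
p(9)

Reasoning: Pentagonal recurrence p(n) = p(n−1) + p(n−2) − p(n−5) − p(n−7) + …: p(9) = p(8) + p(7) − p(4) − p(2) = 22 + 15 − 5 − 2 = 30; C(9,4) = 126.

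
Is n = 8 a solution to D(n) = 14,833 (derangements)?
D(8) = (8-1)·[D(7) + D(6)] = 7·[1,854 + 265] = 14,833, which equals 14,833.
Final answer: Yes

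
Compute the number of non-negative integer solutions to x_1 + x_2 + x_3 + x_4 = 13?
560

Explanation: C(13+4-1, 4-1) = 560.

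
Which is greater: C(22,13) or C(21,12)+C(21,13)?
Equal

Reasoning: By Pascal's identity: C(22,13) = C(21,12)+C(21,13) = 497,420. Equal.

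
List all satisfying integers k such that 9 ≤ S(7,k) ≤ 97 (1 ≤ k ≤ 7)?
S(7,1)=1; S(7,2)=63; S(7,3)=301; S(7,4)=350; S(7,5)=140; S(7,6)=21; S(7,7)=1. So valid k = 2, 6.
Final answer: 2, 6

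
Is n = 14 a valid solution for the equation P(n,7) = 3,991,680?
P(14,7) = 14·13·12·11·10·9·8 = 17,297,280, which does not equal 3,991,680.

Answer: No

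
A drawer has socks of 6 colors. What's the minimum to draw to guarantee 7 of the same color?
Worst case: 6 of each = 36. One more: 37.
Final answer: 37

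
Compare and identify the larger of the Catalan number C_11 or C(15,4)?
C_11 = C(22,11)/(11+1) = 705,432/12 = 58,786; C(15,4) = 1,365.

Answer: C_11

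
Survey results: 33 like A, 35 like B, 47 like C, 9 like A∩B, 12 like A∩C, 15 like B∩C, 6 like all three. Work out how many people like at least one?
85

Solution: |A∪B∪C| = 33+35+47-9-12-15+6 = 85.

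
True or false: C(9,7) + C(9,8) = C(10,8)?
True

Working:
Pascal's identity C(n,k) + C(n,k+1) = C(n+1,k+1): 36 + 9 = 45 = C(10,8).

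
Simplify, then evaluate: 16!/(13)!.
3,360
This equals 16×15×14 = 3,360.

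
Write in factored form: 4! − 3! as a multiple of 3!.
3 × 3! = 18

Solution: 4! − 3! = 4·3! − 3! = (4 − 1)·3! = 3 × 3! = 18.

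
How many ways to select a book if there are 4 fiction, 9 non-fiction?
13

Working:
By the addition principle: 4 + 9 = 13.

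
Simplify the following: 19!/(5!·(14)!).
11,628

This is C(19,5) = 11,628.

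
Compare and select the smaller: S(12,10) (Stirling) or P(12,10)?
S(12,10)

Explanation: S(12,10) = 10·S(11,10) + S(11,9) = 10·55 + 1,155 = 1,705; P(12,10) = 239,500,800.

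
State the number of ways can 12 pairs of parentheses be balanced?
Using the Catalan number formula: C_n = C(2n, n) / (n+1)
C_12 = C(24, 12) / (12+1)
     = 2704156 / 13
     = 208,012
Final answer: 208,012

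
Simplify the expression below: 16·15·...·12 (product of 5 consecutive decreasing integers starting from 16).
This is P(16,5) = 16!/(11)! = 524,160.

Answer: 524,160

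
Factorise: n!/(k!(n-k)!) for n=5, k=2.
This is the binomial coefficient C(5,2) = 10.
Final answer: C(5,2) = 10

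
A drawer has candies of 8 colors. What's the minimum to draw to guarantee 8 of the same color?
57
Worst case: 7 of each = 56. One more: 57.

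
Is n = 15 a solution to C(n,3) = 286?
C(15,3) = 15·14·13/3! = 2,730/6 = 455, which does not equal 286.

Answer: No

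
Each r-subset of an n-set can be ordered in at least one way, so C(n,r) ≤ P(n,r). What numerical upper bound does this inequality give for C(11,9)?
19,958,400
P(11,9) = 11·10·9·8·7·6·5·4·3 = 19,958,400, so C(11,9) ≤ 19,958,400. (The bound is loose by a factor of 9! = 362,880: C(11,9) = 19,958,400/362,880 = 55.)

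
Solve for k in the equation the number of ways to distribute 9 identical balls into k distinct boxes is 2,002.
6

Reasoning: Stars and bars: the count is C(9+k−1, k−1), increasing in k. k=4: C(12,3) = 220, k=5: C(13,4) = 715, k=6: C(14,5) = 2,002 ✓. So k = 6.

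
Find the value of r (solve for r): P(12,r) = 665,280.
6

Reasoning: P(12,r) = 12·11·…·(12−r+1), a product of r factors. Multiplying down from 12: 12 = 12; 12·11 = 132; 12·11·10 = 1,320; 12·11·10·9 = 11,880; 12·11·10·9·8 = 95,040; 12·11·10·9·8·7 = 665,280 ✓ (6 factors). So r = 6.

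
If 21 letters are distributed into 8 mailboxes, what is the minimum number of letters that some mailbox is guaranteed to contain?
3

Reasoning: Pigeonhole: ⌈21/8⌉ = 3.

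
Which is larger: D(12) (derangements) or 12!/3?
D(12)

Solution: D(12) = (12-1)·[D(11) + D(10)] = 11·[14,684,570 + 1,334,961] = 176,214,841; 12!/3 = 479,001,600/3 = 159,667,200.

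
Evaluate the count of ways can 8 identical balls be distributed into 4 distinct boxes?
165

Explanation: C(8+4-1, 4-1) = C(11, 3) = 165.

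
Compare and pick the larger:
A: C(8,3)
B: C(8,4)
B

Explanation: A=C(8,3)=56, B=C(8,4)=70.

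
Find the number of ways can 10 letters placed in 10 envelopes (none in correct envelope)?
1,334,961

Reasoning: Using D(n) = (n-1)[D(n-1) + D(n-2)]:
D(10) = (10-1) × [D(9) + D(8)]
      = 9 × [133496 + 14833]
      = 9 × 148329
      = 1,334,961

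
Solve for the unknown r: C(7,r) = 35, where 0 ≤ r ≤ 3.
3

Explanation: C(7,r) is increasing for 0 ≤ r ≤ 3. Stepping up (C(7,r+1) = C(7,r)·(7−r)/(r+1)): C(7,1) = 7, C(7,2) = 21, C(7,3) = 35 ✓. So r = 3.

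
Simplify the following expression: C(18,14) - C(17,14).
2,380

Solution: C(18,14) - C(17,14) = C(17,13) = 2,380.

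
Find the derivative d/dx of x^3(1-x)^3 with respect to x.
Product rule: 3x^{2}(1-x)^{3} + x^3·(-3)(1-x)^{2}.

Answer: 3x^2(1-x)^3 - 3x^3(1-x)^2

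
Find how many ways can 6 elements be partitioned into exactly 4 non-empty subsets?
65

Explanation: This equals S(6,4), the Stirling number of the 2nd kind.
Using the Stirling recurrence: S(n,k) = k·S(n-1,k) + S(n-1,k-1)
S(6,4) = 4·S(5,4) + S(5,3)
         = 4·10 + 25
         = 40 + 25
         = 65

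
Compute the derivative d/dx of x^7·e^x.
(7x^6 + x^7)e^x

Working:
Product rule: d/dx[x^7]·e^x + x^7·d/dx[e^x] = 7x^{6}e^x + x^7e^x.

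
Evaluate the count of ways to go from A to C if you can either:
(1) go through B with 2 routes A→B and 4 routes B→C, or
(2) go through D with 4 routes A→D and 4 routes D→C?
Route via B: 2×4=8. Route via D: 4×4=16. Total: 24.

Answer: 24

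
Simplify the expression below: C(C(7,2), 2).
210

Solution: C(7,2) = 21, then C(21, 2) = 210.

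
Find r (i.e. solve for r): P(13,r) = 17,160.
4
P(13,r) = 13·12·…·(13−r+1), a product of r factors. Multiplying down from 13: 13 = 13; 13·12 = 156; 13·12·11 = 1,716; 13·12·11·10 = 17,160 ✓ (4 factors). So r = 4.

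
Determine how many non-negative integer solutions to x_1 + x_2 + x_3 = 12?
C(12+3-1, 3-1) = 91.
Final answer: 91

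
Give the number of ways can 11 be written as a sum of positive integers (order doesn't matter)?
Pentagonal recurrence p(n) = p(n−1) + p(n−2) − p(n−5) − p(n−7) + …: p(11) = p(10) + p(9) − p(6) − p(4) = 42 + 30 − 11 − 5 = 56.

Answer: 56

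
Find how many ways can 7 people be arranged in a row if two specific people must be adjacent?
Treat pair as unit: (7-1)! arrangements × 2 internal orders = 1,440.
Final answer: 1,440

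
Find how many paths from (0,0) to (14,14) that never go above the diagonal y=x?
2,674,440

Explanation: Counted by the Catalan number C_14: C_14 = C(28,14)/(14+1) = 40,116,600/15 = 2,674,440.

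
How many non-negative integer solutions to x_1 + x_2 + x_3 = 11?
C(11+3-1, 3-1) = 78.
Final answer: 78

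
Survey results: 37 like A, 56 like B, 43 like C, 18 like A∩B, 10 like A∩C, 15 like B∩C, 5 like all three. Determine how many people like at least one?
98

|A∪B∪C| = 37+56+43-18-10-15+5 = 98.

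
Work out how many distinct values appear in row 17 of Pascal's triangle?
9

Reasoning: Row 17 has entries C(17,0)..C(17,17); by symmetry C(17,k)=C(17,17-k), giving 9 distinct values.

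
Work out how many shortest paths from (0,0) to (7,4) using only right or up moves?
Choose 7 rights from 11 moves: C(11,7) = 330.
Final answer: 330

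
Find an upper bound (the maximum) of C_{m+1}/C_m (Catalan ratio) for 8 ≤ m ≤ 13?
18/5

Working:
C_{m+1}/C_m = 2(2m+1)/(m+2), which increases with m. Maximum at m = 13: 2·27/15 = 18/5.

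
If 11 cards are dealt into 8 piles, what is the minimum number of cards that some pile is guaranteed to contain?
2

Reasoning: Pigeonhole: ⌈11/8⌉ = 2.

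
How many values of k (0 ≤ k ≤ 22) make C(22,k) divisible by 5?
Checking C(22,k) mod 5 for k = 0..22: divisible at k = 3, 4, 8, 9, 13, 14, 18, 19. That's 8 values.

Answer: 8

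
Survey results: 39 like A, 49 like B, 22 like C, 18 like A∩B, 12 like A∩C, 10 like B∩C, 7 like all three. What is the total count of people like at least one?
77

Solution: |A∪B∪C| = 39+49+22-18-12-10+7 = 77.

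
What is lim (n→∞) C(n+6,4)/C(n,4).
1

Explanation: Both numerator and denominator grow as n^4/4! for large n, so the ratio → 1.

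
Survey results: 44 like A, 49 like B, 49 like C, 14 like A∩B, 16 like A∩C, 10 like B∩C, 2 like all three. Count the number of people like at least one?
104

|A∪B∪C| = 44+49+49-14-16-10+2 = 104.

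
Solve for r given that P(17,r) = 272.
2

Working:
P(17,r) = 17·16·…·(17−r+1), a product of r factors. Multiplying down from 17: 17 = 17; 17·16 = 272 ✓ (2 factors). So r = 2.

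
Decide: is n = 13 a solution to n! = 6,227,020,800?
Yes

Reasoning: 13! = 13·12! = 13·479,001,600 = 6,227,020,800, which equals 6,227,020,800.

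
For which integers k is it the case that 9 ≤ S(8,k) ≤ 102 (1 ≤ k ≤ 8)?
7

Reasoning: S(8,1)=1; S(8,2)=127; S(8,3)=966; S(8,4)=1,701; S(8,5)=1,050; S(8,6)=266; S(8,7)=28; S(8,8)=1. So valid k = 7.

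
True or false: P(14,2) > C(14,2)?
True

Working:
P(14,2) = 182 and C(14,2) = 91; P(n,r) = r! × C(n,r) so P > C whenever r ≥ 2.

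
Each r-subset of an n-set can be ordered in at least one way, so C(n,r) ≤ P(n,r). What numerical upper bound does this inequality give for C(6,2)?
30

Working:
P(6,2) = 6·5 = 30, so C(6,2) ≤ 30. (The bound is loose by a factor of 2! = 2: C(6,2) = 30/2 = 15.)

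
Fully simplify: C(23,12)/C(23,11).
1
C(n,k+1)/C(n,k) = (n−k)/(k+1). Here (23−11)/(11+1) = 12/12 = 1.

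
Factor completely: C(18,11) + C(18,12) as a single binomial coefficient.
C(19,12)

Explanation: By Pascal's identity: C(18,11) + C(18,12) = C(19,12) = 50,388.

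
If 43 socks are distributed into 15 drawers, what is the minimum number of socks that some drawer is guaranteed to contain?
3

Explanation: Pigeonhole: ⌈43/15⌉ = 3.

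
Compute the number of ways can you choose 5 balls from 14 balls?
2,002

Explanation: C(14,5) = 14! / (5! × (14-5)!)
         = 14! / (5! × 9!)
         = 2,002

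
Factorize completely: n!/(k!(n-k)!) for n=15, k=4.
C(15,4) = 1,365
This is the binomial coefficient C(15,4) = 1,365.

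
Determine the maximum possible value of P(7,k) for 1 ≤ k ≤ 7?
5,040
P(7,k) increases in k, so maximum at k = 7: 7! = 5,040.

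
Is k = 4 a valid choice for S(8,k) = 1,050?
No
S(8,4) = 4·S(7,4) + S(7,3) = 4·350 + 301 = 1,701, which does not equal 1,050.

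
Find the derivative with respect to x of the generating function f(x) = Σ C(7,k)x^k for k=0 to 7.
Σ k·C(7,k)x^(k-1) for k=1 to 7

Working:
Term-by-term differentiation gives Σ k·C(7,k)x^{k-1} for k=1 to 7.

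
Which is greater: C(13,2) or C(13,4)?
C(13,4)

Explanation: C(13,2)=78, C(13,4)=715.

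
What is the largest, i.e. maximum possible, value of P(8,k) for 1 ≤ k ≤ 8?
40,320

Reasoning: P(8,k) increases in k, so maximum at k = 8: 8! = 40,320.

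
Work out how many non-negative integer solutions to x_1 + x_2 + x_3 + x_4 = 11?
364

Reasoning: C(11+4-1, 4-1) = 364.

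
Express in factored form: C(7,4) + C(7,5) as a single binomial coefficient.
C(8,5)
By Pascal's identity: C(7,4) + C(7,5) = C(8,5) = 56.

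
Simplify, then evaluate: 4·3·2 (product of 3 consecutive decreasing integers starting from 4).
24

Solution: This is P(4,3) = 4!/(1)! = 24.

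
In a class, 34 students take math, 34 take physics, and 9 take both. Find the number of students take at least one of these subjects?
59

Explanation: |A∪B| = |A|+|B|-|A∩B| = 34+34-9 = 59.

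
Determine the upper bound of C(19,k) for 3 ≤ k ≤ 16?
92,378

Working:
C(19,k) is maximised at the centre of the row: C(19,9) = 92,378.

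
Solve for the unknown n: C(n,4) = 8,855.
C(n,4) = n(n−1)(n−2)(n−3)/4! is increasing in n, and n(n−1)(n−2)(n−3) = 4!·8,855 = 212,520 ≈ (n−1.5)^4 gives n ≈ 23.0. Check: C(21,4) = 5,985, C(22,4) = 7,315, C(23,4) = 8,855 ✓. So n = 23.

Answer: 23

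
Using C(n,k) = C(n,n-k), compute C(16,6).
8,008

C(16,6) = C(16,10) = 8,008.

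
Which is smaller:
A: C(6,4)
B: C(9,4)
A

Solution: A=C(6,4)=15, B=C(9,4)=126.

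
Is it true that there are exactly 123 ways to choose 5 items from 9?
C(9,5) = 126 ≠ 123.
Final answer: False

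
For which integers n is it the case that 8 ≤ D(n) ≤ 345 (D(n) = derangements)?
Using D(n) = (n−1)[D(n−1) + D(n−2)] with D(1)=0, D(2)=1: D(3)=2; D(4)=9; D(5)=44; D(6)=265; D(7)=1,854. So valid n = 4, 5, 6.
Final answer: 4, 5, 6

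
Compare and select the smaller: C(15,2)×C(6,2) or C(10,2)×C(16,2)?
C(15,2)×C(6,2)
C(15,2)×C(6,2)=1,575, C(10,2)×C(16,2)=5,400.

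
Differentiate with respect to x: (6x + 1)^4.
24(6x + 1)^3

Reasoning: Chain rule: 4(6x+1)^{3} × 6 = 24(6x+1)^{3}.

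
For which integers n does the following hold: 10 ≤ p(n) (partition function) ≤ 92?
6, 7, 8, 9, 10, 11, 12

Tabulating p(n) via p(n) = p(n−1) + p(n−2) − p(n−5) − p(n−7) + …: p(5)=7; p(6)=11; p(7)=15; p(8)=22; p(9)=30; p(10)=42; p(11)=56; p(12)=77; p(13)=101. So valid n = 6, 7, 8, 9, 10, 11, 12.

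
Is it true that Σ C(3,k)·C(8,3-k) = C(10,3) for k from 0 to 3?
False

Reasoning: Vandermonde's identity gives C(11,3) = 165; RHS C(10,3) = 120.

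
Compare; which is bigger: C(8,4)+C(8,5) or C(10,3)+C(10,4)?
C(10,3)+C(10,4)

Reasoning: First=126, Second=330.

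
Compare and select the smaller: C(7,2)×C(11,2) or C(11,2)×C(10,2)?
C(7,2)×C(11,2)

Solution: C(7,2)×C(11,2)=1,155, C(11,2)×C(10,2)=2,475.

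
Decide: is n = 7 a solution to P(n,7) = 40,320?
No

Explanation: P(7,7) = 7·6·5·4·3·2·1 = 5,040, which does not equal 40,320.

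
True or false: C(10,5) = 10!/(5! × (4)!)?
The correct denominator is 5!×5!, giving C(10,5) = 252; the stated RHS is 10!/(5!×4!) = 1,260 ≠ 252, so the statement does not hold.

Answer: False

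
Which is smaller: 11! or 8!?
8!

Working:
11!=39,916,800, 8!=40,320. 11! > 8!.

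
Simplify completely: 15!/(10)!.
360,360

Explanation: This equals 15×14×...×11 = 360,360.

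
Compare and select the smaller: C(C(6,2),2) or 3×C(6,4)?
3×C(6,4)

Solution: C(C(6,2),2)=105, 3×C(6,4)=45.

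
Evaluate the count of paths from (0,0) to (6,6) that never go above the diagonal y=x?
132

Explanation: Counted by the Catalan number C_6: C_6 = C(12,6)/(6+1) = 924/7 = 132.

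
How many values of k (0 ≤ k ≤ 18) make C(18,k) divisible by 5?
3
Checking C(18,k) mod 5 for k = 0..18: divisible at k = 4, 9, 14. That's 3 values.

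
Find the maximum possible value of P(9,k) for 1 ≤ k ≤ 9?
362,880

P(9,k) increases in k, so maximum at k = 9: 9! = 362,880.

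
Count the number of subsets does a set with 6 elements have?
64

Working:
Each element can be included or excluded: 2^6 = 64.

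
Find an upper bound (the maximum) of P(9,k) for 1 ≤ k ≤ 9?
362,880

Working:
P(9,k) increases in k, so maximum at k = 9: 9! = 362,880.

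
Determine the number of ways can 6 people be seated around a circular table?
120

Reasoning: Circular arrangements: (6-1)! = 120.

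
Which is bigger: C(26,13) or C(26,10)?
C(26,13)=10,400,600, C(26,10)=5,311,735.

Answer: C(26,13)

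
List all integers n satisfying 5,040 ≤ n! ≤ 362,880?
7, 8, 9

Solution: n! is strictly increasing; 7! = 5,040 and 9! = 362,880, so valid n = 7, 8, 9.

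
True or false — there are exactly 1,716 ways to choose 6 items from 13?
True

Reasoning: C(13,6) = 1,716.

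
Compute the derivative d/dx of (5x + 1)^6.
Chain rule: 6(5x+1)^{5} × 5 = 30(5x+1)^{5}.
Final answer: 30(5x + 1)^5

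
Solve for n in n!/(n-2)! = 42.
7
n!/(n-2)! = n×(n-1), a product of 2 consecutive integers ≈ (n−0.5)^2. 42^(1/2) + 0.5 ≈ 7.0; check n = 7: 7×6 = 42 ✓. So n = 7.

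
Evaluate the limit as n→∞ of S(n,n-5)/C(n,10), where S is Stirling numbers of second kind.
945

The leading term of S(n,n-5) as a polynomial in n is (9)!!·C(n,10), so the ratio → (9)!! = 945.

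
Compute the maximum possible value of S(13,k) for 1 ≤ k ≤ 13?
9,321,312

Working:
Row S(13,k) for k = 1..13 (via S(n,k) = k·S(n−1,k) + S(n−1,k−1)): 1, 4,095, 261,625, 2,532,530, 7,508,501, 9,321,312, 5,715,424, 1,899,612, 359,502, 39,325, 2,431, 78, 1. The row is unimodal; maximum at k = 6: 9,321,312.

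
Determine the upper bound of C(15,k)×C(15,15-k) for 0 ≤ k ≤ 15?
41,409,225
C(15,k)·C(15,15-k) = C(15,k)², maximised at the centre k = 7: C(15,7)² = 41,409,225.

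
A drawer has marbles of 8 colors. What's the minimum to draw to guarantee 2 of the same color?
9

Reasoning: Worst case: 1 of each = 8. One more: 9.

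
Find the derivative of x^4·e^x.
Product rule: d/dx[x^4]·e^x + x^4·d/dx[e^x] = 4x^{3}e^x + x^4e^x.
Final answer: (4x^3 + x^4)e^x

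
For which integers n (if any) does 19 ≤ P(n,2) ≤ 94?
5, 6, 7, 8, 9, 10

Solution: P(4,2)=12; P(5,2)=20; P(6,2)=30; P(7,2)=42; P(8,2)=56; P(9,2)=72; P(10,2)=90; P(11,2)=110. So valid n = 5, 6, 7, 8, 9, 10.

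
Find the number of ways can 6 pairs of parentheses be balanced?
Using the Catalan number formula: C_n = C(2n, n) / (n+1)
C_6 = C(12, 6) / (6+1)
     = 924 / 7
     = 132
Final answer: 132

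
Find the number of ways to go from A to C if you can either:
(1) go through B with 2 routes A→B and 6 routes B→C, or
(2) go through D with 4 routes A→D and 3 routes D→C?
24
Route via B: 2×6=12. Route via D: 4×3=12. Total: 24.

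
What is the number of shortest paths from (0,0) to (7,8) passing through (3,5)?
To (3,5): C(8,3)=56. From there: C(7,4)=35. Total: 1,960.

Answer: 1,960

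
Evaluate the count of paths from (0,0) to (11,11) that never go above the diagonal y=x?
58,786

Solution: Counted by the Catalan number C_11: C_11 = C(22,11)/(11+1) = 705,432/12 = 58,786.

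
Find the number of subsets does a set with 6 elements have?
64

Reasoning: Each element can be included or excluded: 2^6 = 64.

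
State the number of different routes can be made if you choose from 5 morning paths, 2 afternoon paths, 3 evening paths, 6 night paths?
180

Reasoning: By the multiplication principle: 5 × 2 × 3 × 6 = 180.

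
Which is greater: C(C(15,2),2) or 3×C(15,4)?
C(C(15,2),2)=5,460, 3×C(15,4)=4,095.
Final answer: C(C(15,2),2)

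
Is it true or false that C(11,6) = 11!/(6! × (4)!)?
False

Reasoning: The correct denominator is 6!×5!, giving C(11,6) = 462; the stated RHS is 11!/(6!×4!) = 2,310 ≠ 462, so the statement does not hold.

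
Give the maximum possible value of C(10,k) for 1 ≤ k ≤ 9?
C(10,k) is maximised at the centre of the row: C(10,5) = 252.
Final answer: 252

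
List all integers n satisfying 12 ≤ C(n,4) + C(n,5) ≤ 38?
6
C(5,4)+C(5,5)=6; C(6,4)+C(6,5)=21; C(7,4)+C(7,5)=56. So valid n = 6.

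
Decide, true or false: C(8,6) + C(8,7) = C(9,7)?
True

Working:
Pascal's identity: LHS = 28 + 8 = 36; RHS = C(9,7) = 36. Both sides agree, so the statement holds.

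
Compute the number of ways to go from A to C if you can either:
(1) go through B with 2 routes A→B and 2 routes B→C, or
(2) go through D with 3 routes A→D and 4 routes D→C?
Route via B: 2×2=4. Route via D: 3×4=12. Total: 16.

Answer: 16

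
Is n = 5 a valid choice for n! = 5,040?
5! = 5·4! = 5·24 = 120, which does not equal 5,040.
Final answer: No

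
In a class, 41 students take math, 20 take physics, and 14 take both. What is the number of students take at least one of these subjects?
47
|A∪B| = |A|+|B|-|A∩B| = 41+20-14 = 47.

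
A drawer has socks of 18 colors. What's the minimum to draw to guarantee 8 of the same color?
Worst case: 7 of each = 126. One more: 127.
Final answer: 127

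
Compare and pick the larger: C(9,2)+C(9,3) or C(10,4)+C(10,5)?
C(10,4)+C(10,5)

First=120, Second=462.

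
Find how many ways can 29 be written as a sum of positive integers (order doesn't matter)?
4,565

Solution: Pentagonal recurrence p(n) = p(n−1) + p(n−2) − p(n−5) − p(n−7) + …: p(29) = p(28) + p(27) − p(24) − p(22) + p(17) + p(14) − p(7) − p(3) = 3,718 + 3,010 − 1,575 − 1,002 + 297 + 135 − 15 − 3 = 4,565.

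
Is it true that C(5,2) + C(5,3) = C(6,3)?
True

Working:
Pascal's identity: LHS = 10 + 10 = 20; RHS = C(6,3) = 20. Both sides agree, so the statement holds.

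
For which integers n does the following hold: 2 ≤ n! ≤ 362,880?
2, 3, 4, 5, 6, 7, 8, 9

n! is strictly increasing; 2! = 2 and 9! = 362,880, so valid n = 2, 3, 4, 5, 6, 7, 8, 9.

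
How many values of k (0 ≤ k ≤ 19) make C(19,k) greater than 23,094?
Row 19 is unimodal and symmetric about k=19/2. C(19,5)=11,628 ≤ 23,094; C(19,6)=27,132 > 23,094; by symmetry C(19,k) > 23,094 for k = 6..13. That's 13 - 6 + 1 = 8 values.

Answer: 8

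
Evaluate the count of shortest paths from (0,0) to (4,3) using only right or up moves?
35

Reasoning: Choose 4 rights from 7 moves: C(7,4) = 35.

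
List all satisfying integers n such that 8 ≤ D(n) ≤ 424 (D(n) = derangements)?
Using D(n) = (n−1)[D(n−1) + D(n−2)] with D(1)=0, D(2)=1: D(3)=2; D(4)=9; D(5)=44; D(6)=265; D(7)=1,854. So valid n = 4, 5, 6.
Final answer: 4, 5, 6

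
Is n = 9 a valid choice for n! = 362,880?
Yes

9! = 9·8! = 9·40,320 = 362,880, which equals 362,880.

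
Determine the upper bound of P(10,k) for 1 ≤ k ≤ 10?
3,628,800

P(10,k) increases in k, so maximum at k = 10: 10! = 3,628,800.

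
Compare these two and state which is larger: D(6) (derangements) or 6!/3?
D(6)

Solution: D(6) = (6-1)·[D(5) + D(4)] = 5·[44 + 9] = 265; 6!/3 = 720/3 = 240.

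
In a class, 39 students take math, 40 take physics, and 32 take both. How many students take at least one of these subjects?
47

Explanation: |A∪B| = |A|+|B|-|A∩B| = 39+40-32 = 47.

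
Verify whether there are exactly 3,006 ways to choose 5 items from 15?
False

Reasoning: C(15,5) = 3,003 ≠ 3006.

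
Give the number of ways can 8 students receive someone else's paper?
14,833

Reasoning: Using D(n) = (n-1)[D(n-1) + D(n-2)]:
D(8) = (8-1) × [D(7) + D(6)]
      = 7 × [1854 + 265]
      = 7 × 2119
      = 14,833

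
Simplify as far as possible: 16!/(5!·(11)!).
This is C(16,5) = 4,368.

Answer: 4,368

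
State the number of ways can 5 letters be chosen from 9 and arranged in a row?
15,120

P(9,5) = 9!/(9-5)! = 15,120.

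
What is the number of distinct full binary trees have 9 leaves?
1,430
Using the Catalan number formula: C_n = C(2n, n) / (n+1)
C_8 = C(16, 8) / (8+1)
     = 12870 / 9
     = 1,430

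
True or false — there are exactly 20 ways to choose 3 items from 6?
True

Solution: C(6,3) = 20.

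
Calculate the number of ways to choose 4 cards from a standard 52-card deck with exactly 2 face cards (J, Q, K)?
51,480

Explanation: 12 face cards and 40 non-face cards: C(12,2) × C(40,2) = 66 × 780 = 51,480.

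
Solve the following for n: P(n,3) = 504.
9

Solution: P(n,3) = n(n−1)(n−2) is increasing in n; n(n−1)(n−2) ≈ (n−1)^3 = 504 gives n ≈ 9.0. Check: P(7,3) = 210, P(8,3) = 336, P(9,3) = 504 ✓. So n = 9.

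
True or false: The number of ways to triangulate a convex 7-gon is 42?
Triangulations of a convex 7-gon are counted by the Catalan number C_5: C_5 = C(10,5)/(5+1) = 252/6 = 42.
Final answer: True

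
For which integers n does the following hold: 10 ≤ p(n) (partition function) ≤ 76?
Tabulating p(n) via p(n) = p(n−1) + p(n−2) − p(n−5) − p(n−7) + …: p(5)=7; p(6)=11; p(7)=15; p(8)=22; p(9)=30; p(10)=42; p(11)=56; p(12)=77. So valid n = 6, 7, 8, 9, 10, 11.

Answer: 6, 7, 8, 9, 10, 11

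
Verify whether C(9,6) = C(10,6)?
False

Working:
LHS = C(9,6) = 84; RHS = C(10,6) = 210. 84 ≠ 210, so the statement does not hold.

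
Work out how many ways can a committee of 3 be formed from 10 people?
C(10,3) = 10! / (3! × (10-3)!)
         = 10! / (3! × 7!)
         = 120
Final answer: 120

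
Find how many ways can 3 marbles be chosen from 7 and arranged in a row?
210
P(7,3) = 7!/(7-3)! = 210.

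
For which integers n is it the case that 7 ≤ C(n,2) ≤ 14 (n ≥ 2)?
C(4,2)=6; C(5,2)=10; C(6,2)=15. So valid n = 5.

Answer: 5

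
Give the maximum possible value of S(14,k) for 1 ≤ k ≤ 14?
Row S(14,k) for k = 1..14 (via S(n,k) = k·S(n−1,k) + S(n−1,k−1)): 1, 8,191, 788,970, 10,391,745, 40,075,035, 63,436,373, 49,329,280, 20,912,320, 5,135,130, 752,752, 66,066, 3,367, 91, 1. The row is unimodal; maximum at k = 6: 63,436,373.
Final answer: 63,436,373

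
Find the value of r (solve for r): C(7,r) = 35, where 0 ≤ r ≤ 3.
3

C(7,r) is increasing for 0 ≤ r ≤ 3. Stepping up (C(7,r+1) = C(7,r)·(7−r)/(r+1)): C(7,1) = 7, C(7,2) = 21, C(7,3) = 35 ✓. So r = 3.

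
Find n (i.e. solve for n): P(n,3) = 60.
P(n,3) = n(n−1)(n−2) is increasing in n; n(n−1)(n−2) ≈ (n−1)^3 = 60 gives n ≈ 4.9. Check: P(3,3) = 6, P(4,3) = 24, P(5,3) = 60 ✓. So n = 5.
Final answer: 5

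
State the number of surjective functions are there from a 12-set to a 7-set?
Onto functions = 7! × S(12,7)
First compute S(12,7) via recurrence:
Using the Stirling recurrence: S(n,k) = k·S(n-1,k) + S(n-1,k-1)
S(12,7) = 7·S(11,7) + S(11,6)
         = 7·63987 + 179487
         = 447909 + 179487
         = 627,396
Then: 5040 × 627396 = 3,162,075,840

Answer: 3,162,075,840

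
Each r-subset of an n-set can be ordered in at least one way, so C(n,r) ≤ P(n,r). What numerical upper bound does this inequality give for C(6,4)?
360
P(6,4) = 6·5·4·3 = 360, so C(6,4) ≤ 360. (The bound is loose by a factor of 4! = 24: C(6,4) = 360/24 = 15.)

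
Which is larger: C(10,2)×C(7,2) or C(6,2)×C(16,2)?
C(10,2)×C(7,2)=945, C(6,2)×C(16,2)=1,800.
Final answer: C(6,2)×C(16,2)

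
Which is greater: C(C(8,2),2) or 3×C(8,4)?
C(C(8,2),2)=378, 3×C(8,4)=210.
Final answer: C(C(8,2),2)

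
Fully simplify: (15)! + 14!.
(15)! + 14! = (15)·14! + 14! = (15+1)·14! = 16·14! = 1,394,852,659,200.
Final answer: 1,394,852,659,200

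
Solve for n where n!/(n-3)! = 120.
6
n!/(n-3)! = n×(n-1)×(n-2), a product of 3 consecutive integers ≈ (n−1)^3. 120^(1/3) + 1 ≈ 5.9; check n = 6: 6×5×4 = 120 ✓. So n = 6.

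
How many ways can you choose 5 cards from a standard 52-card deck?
2,598,960

Solution: C(52,5) = 2,598,960.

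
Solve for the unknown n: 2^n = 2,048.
11
2,048 = 1,024 × 2 = 2^10 × 2^1 = 2^11, so n = 11.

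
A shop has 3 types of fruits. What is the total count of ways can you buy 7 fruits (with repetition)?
36

Reasoning: Stars and bars: C(7+3-1, 7) = C(9, 7) = 36.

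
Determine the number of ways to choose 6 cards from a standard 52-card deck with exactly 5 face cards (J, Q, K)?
31,680
12 face cards and 40 non-face cards: C(12,5) × C(40,1) = 792 × 40 = 31,680.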